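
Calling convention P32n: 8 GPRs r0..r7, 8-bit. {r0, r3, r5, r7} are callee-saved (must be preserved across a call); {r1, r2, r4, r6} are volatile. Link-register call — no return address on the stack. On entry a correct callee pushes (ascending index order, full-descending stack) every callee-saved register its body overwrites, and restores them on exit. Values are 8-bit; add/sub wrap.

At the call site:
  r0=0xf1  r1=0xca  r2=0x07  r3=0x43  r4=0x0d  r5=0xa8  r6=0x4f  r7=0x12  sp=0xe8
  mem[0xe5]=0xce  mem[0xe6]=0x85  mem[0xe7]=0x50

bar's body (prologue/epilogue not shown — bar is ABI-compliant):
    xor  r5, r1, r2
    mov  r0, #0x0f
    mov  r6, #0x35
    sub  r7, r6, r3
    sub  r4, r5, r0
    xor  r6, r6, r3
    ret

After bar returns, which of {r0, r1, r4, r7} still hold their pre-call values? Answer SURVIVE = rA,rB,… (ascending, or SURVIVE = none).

SURVIVE = r0,r1,r7

prologue: push r0 → mem[0xe7]=0xf1, sp=0xe7
prologue: push r5 → mem[0xe6]=0xa8, sp=0xe6
prologue: push r7 → mem[0xe5]=0x12, sp=0xe5
body[0] xor  r5, r1, r2 → r5=0xcd
body[1] mov  r0, #0x0f → r0=0x0f
body[2] mov  r6, #0x35 → r6=0x35
body[3] sub  r7, r6, r3 → r7=0xf2
body[4] sub  r4, r5, r0 → r4=0xbe
body[5] xor  r6, r6, r3 → r6=0x76
epilogue: pop r7=0x12, sp=0xe6
epilogue: pop r5=0xa8, sp=0xe7
epilogue: pop r0=0xf1, sp=0xe8
r0: callee-saved, written=True
r1: caller-saved, written=False
r4: caller-saved, written=True
r7: callee-saved, written=True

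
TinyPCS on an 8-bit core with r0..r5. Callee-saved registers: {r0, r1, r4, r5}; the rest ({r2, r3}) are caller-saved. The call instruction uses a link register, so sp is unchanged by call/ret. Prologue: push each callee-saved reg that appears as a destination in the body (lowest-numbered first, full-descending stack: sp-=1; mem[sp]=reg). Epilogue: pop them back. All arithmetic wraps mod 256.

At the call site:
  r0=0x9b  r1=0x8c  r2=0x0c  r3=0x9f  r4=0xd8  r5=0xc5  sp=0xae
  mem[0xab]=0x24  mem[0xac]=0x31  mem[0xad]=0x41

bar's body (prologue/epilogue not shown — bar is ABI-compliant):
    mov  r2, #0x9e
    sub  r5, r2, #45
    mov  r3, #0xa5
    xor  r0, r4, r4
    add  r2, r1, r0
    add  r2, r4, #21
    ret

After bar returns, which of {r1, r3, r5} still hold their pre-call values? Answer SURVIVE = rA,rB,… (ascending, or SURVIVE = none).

prologue: push r0 → mem[0xad]=0x9b, sp=0xad
prologue: push r5 → mem[0xac]=0xc5, sp=0xac
body[0] mov  r2, #0x9e → r2=0x9e
body[1] sub  r5, r2, #45 → r5=0x71
body[2] mov  r3, #0xa5 → r3=0xa5
body[3] xor  r0, r4, r4 → r0=0x00
body[4] add  r2, r1, r0 → r2=0x8c
body[5] add  r2, r4, #21 → r2=0xed
epilogue: pop r5=0xc5, sp=0xad
epilogue: pop r0=0x9b, sp=0xae
r1: callee-saved, written=False
r3: caller-saved, written=True
r5: callee-saved, written=True

SURVIVE = r1,r5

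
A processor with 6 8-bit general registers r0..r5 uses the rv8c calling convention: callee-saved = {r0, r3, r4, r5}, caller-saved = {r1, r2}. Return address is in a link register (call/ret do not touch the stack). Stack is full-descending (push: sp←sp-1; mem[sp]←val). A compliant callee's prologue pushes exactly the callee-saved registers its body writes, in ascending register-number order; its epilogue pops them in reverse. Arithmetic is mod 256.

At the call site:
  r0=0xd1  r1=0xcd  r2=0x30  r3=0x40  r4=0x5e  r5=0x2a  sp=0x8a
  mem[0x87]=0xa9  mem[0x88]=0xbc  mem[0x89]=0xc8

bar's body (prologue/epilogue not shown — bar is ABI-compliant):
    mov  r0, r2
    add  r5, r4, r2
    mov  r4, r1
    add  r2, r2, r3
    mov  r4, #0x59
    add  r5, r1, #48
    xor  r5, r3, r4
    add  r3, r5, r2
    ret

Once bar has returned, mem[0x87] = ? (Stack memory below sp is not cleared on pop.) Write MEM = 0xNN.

prologue: push r0 -> mem[0x89]=0xd1, sp=0x89
prologue: push r3 -> mem[0x88]=0x40, sp=0x88
prologue: push r4 -> mem[0x87]=0x5e, sp=0x87
prologue: push r5 -> mem[0x86]=0x2a, sp=0x86
body[0] mov  r0, r2 -> r0=0x30
body[1] add  r5, r4, r2 -> r5=0x8e
body[2] mov  r4, r1 -> r4=0xcd
body[3] add  r2, r2, r3 -> r2=0x70
body[4] mov  r4, #0x59 -> r4=0x59
body[5] add  r5, r1, #48 -> r5=0xfd
body[6] xor  r5, r3, r4 -> r5=0x19
body[7] add  r3, r5, r2 -> r3=0x89
epilogue: pop r5=0x2a, sp=0x87
epilogue: pop r4=0x5e, sp=0x88
epilogue: pop r3=0x40, sp=0x89
epilogue: pop r0=0xd1, sp=0x8a
prologue pushed ['r0', 'r3', 'r4', 'r5'] at ['0x89', '0x88', '0x87', '0x86']

MEM = 0x5e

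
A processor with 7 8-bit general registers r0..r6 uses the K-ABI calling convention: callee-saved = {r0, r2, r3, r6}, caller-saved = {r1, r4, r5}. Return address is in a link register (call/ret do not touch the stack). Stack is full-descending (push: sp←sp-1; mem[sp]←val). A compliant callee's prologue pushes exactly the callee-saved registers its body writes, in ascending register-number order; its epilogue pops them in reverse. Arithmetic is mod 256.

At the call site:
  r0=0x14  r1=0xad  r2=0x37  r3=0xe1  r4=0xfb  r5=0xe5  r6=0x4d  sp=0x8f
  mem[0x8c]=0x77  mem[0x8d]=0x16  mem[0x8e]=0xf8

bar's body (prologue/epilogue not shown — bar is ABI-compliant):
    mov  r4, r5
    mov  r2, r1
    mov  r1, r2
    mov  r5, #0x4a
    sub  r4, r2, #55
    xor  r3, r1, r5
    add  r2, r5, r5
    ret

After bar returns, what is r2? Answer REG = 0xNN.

prologue: push r2 -> mem[0x8e]=0x37, sp=0x8e
prologue: push r3 -> mem[0x8d]=0xe1, sp=0x8d
body[0] mov  r4, r5 -> r4=0xe5
body[1] mov  r2, r1 -> r2=0xad
body[2] mov  r1, r2 -> r1=0xad
body[3] mov  r5, #0x4a -> r5=0x4a
body[4] sub  r4, r2, #55 -> r4=0x76
body[5] xor  r3, r1, r5 -> r3=0xe7
body[6] add  r2, r5, r5 -> r2=0x94
epilogue: pop r3=0xe1, sp=0x8e
epilogue: pop r2=0x37, sp=0x8f
r2 is callee-saved -> restored

REG = 0x37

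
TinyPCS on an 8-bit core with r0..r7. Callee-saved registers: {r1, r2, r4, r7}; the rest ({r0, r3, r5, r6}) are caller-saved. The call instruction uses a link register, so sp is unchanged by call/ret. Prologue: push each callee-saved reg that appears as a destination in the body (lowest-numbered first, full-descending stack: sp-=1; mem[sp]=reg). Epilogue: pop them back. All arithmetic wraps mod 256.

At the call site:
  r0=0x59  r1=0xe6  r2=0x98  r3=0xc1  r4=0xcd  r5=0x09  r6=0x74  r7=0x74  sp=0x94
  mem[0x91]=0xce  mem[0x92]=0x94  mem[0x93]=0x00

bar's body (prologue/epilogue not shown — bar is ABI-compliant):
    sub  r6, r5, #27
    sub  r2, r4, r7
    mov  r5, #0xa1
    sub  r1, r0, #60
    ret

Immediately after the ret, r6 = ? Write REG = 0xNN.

prologue: push r1 -> mem[0x93]=0xe6, sp=0x93
prologue: push r2 -> mem[0x92]=0x98, sp=0x92
body[0] sub  r6, r5, #27 -> r6=0xee
body[1] sub  r2, r4, r7 -> r2=0x59
body[2] mov  r5, #0xa1 -> r5=0xa1
body[3] sub  r1, r0, #60 -> r1=0x1d
epilogue: pop r2=0x98, sp=0x93
epilogue: pop r1=0xe6, sp=0x94
r6 is caller-saved -> body value

REG = 0xee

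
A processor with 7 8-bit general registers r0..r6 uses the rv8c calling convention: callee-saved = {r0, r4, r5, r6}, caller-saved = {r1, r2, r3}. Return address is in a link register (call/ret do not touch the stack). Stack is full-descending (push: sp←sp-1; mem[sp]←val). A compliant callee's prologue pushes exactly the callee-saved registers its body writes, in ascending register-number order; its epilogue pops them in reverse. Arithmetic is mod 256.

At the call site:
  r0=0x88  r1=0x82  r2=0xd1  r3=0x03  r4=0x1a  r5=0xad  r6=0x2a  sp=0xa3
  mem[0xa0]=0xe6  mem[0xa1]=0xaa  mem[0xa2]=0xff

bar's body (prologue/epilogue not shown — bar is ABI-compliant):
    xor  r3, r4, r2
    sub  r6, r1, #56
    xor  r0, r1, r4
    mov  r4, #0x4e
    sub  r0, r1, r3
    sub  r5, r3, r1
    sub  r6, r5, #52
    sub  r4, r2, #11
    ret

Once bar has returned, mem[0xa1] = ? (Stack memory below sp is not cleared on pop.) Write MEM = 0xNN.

MEM = 0x1a

prologue: push r0 → mem[0xa2]=0x88, sp=0xa2
prologue: push r4 → mem[0xa1]=0x1a, sp=0xa1
prologue: push r5 → mem[0xa0]=0xad, sp=0xa0
prologue: push r6 → mem[0x9f]=0x2a, sp=0x9f
body[0] xor  r3, r4, r2 → r3=0xcb
body[1] sub  r6, r1, #56 → r6=0x4a
body[2] xor  r0, r1, r4 → r0=0x98
body[3] mov  r4, #0x4e → r4=0x4e
body[4] sub  r0, r1, r3 → r0=0xb7
body[5] sub  r5, r3, r1 → r5=0x49
body[6] sub  r6, r5, #52 → r6=0x15
body[7] sub  r4, r2, #11 → r4=0xc6
epilogue: pop r6=0x2a, sp=0xa0
epilogue: pop r5=0xad, sp=0xa1
epilogue: pop r4=0x1a, sp=0xa2
epilogue: pop r0=0x88, sp=0xa3
prologue pushed ['r0', 'r4', 'r5', 'r6'] at ['0xa2', '0xa1', '0xa0', '0x9f']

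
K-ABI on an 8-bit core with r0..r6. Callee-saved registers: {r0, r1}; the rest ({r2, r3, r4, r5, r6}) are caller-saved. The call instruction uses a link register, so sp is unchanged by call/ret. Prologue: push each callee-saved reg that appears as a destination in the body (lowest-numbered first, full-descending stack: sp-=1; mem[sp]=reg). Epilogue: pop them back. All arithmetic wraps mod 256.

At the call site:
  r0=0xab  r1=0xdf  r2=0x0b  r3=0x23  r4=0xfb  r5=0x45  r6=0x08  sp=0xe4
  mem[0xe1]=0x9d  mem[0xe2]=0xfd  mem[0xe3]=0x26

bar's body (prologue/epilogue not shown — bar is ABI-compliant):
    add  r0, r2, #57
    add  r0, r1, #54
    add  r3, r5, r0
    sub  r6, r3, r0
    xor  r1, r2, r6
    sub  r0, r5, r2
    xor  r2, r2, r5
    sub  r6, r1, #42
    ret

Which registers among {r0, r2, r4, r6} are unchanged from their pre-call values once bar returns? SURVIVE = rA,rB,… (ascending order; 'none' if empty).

SURVIVE = r0,r4

prologue: push r0 -> mem[0xe3]=0xab, sp=0xe3
prologue: push r1 -> mem[0xe2]=0xdf, sp=0xe2
body[0] add  r0, r2, #57 -> r0=0x44
body[1] add  r0, r1, #54 -> r0=0x15
body[2] add  r3, r5, r0 -> r3=0x5a
body[3] sub  r6, r3, r0 -> r6=0x45
body[4] xor  r1, r2, r6 -> r1=0x4e
body[5] sub  r0, r5, r2 -> r0=0x3a
body[6] xor  r2, r2, r5 -> r2=0x4e
body[7] sub  r6, r1, #42 -> r6=0x24
epilogue: pop r1=0xdf, sp=0xe3
epilogue: pop r0=0xab, sp=0xe4
r0: callee-saved, written=True
r2: caller-saved, written=True
r4: caller-saved, written=False
r6: caller-saved, written=True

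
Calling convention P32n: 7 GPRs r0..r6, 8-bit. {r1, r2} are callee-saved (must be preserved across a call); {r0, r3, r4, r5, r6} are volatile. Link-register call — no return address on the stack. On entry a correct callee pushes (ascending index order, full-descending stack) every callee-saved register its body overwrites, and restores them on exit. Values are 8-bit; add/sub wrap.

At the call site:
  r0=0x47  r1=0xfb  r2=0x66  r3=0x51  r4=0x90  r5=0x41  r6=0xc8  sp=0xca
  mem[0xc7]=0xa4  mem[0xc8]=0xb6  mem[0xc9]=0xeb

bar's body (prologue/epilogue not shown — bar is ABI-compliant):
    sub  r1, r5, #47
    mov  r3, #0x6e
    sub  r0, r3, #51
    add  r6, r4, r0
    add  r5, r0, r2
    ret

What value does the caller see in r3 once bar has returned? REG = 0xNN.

REG = 0x6e

prologue: push r1 -> mem[0xc9]=0xfb, sp=0xc9
body[0] sub  r1, r5, #47 -> r1=0x12
body[1] mov  r3, #0x6e -> r3=0x6e
body[2] sub  r0, r3, #51 -> r0=0x3b
body[3] add  r6, r4, r0 -> r6=0xcb
body[4] add  r5, r0, r2 -> r5=0xa1
epilogue: pop r1=0xfb, sp=0xca
r3 is caller-saved -> body value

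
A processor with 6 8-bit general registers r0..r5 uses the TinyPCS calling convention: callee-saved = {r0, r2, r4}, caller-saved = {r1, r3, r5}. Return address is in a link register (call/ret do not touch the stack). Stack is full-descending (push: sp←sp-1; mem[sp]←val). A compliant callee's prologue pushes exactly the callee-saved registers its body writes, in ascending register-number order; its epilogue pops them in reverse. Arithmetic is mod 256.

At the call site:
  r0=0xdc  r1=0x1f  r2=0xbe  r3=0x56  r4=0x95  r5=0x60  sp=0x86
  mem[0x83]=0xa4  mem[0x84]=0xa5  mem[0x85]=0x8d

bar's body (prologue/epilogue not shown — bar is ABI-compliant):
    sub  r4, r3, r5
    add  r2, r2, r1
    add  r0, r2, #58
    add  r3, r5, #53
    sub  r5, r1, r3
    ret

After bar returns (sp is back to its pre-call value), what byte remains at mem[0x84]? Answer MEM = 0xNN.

MEM = 0xbe

prologue: push r0 → mem[0x85]=0xdc, sp=0x85
prologue: push r2 → mem[0x84]=0xbe, sp=0x84
prologue: push r4 → mem[0x83]=0x95, sp=0x83
body[0] sub  r4, r3, r5 → r4=0xf6
body[1] add  r2, r2, r1 → r2=0xdd
body[2] add  r0, r2, #58 → r0=0x17
body[3] add  r3, r5, #53 → r3=0x95
body[4] sub  r5, r1, r3 → r5=0x8a
epilogue: pop r4=0x95, sp=0x84
epilogue: pop r2=0xbe, sp=0x85
epilogue: pop r0=0xdc, sp=0x86
prologue pushed ['r0', 'r2', 'r4'] at ['0x85', '0x84', '0x83']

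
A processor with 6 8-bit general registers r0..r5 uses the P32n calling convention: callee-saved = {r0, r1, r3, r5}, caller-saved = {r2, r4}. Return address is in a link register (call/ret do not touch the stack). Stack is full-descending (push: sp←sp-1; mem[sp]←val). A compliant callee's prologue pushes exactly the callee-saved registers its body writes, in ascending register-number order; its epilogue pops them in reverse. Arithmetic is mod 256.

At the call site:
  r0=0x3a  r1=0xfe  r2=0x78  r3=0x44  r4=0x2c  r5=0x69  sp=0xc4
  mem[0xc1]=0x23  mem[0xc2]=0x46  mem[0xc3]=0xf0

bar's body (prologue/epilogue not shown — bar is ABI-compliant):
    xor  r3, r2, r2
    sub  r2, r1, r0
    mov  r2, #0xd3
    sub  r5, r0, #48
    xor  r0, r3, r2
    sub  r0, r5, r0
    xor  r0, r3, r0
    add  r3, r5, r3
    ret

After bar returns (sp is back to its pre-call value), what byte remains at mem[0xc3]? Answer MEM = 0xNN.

MEM = 0x3a

prologue: push r0 -> mem[0xc3]=0x3a, sp=0xc3
prologue: push r3 -> mem[0xc2]=0x44, sp=0xc2
prologue: push r5 -> mem[0xc1]=0x69, sp=0xc1
body[0] xor  r3, r2, r2 -> r3=0x00
body[1] sub  r2, r1, r0 -> r2=0xc4
body[2] mov  r2, #0xd3 -> r2=0xd3
body[3] sub  r5, r0, #48 -> r5=0x0a
body[4] xor  r0, r3, r2 -> r0=0xd3
body[5] sub  r0, r5, r0 -> r0=0x37
body[6] xor  r0, r3, r0 -> r0=0x37
body[7] add  r3, r5, r3 -> r3=0x0a
epilogue: pop r5=0x69, sp=0xc2
epilogue: pop r3=0x44, sp=0xc3
epilogue: pop r0=0x3a, sp=0xc4
prologue pushed ['r0', 'r3', 'r5'] at ['0xc3', '0xc2', '0xc1']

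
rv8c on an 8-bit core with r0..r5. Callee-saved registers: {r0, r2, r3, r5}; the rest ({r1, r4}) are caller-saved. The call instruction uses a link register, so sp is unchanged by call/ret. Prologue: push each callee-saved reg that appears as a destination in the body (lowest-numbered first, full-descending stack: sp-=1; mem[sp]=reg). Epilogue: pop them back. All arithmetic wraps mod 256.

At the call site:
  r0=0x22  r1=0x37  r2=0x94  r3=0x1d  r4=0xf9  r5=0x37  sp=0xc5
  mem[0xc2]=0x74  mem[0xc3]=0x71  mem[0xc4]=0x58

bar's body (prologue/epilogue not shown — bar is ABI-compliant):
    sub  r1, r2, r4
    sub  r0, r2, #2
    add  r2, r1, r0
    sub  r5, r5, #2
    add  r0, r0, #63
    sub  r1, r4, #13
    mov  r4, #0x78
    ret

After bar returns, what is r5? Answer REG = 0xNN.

REG = 0x37

prologue: push r0 -> mem[0xc4]=0x22, sp=0xc4
prologue: push r2 -> mem[0xc3]=0x94, sp=0xc3
prologue: push r5 -> mem[0xc2]=0x37, sp=0xc2
body[0] sub  r1, r2, r4 -> r1=0x9b
body[1] sub  r0, r2, #2 -> r0=0x92
body[2] add  r2, r1, r0 -> r2=0x2d
body[3] sub  r5, r5, #2 -> r5=0x35
body[4] add  r0, r0, #63 -> r0=0xd1
body[5] sub  r1, r4, #13 -> r1=0xec
body[6] mov  r4, #0x78 -> r4=0x78
epilogue: pop r5=0x37, sp=0xc3
epilogue: pop r2=0x94, sp=0xc4
epilogue: pop r0=0x22, sp=0xc5
r5 is callee-saved -> restored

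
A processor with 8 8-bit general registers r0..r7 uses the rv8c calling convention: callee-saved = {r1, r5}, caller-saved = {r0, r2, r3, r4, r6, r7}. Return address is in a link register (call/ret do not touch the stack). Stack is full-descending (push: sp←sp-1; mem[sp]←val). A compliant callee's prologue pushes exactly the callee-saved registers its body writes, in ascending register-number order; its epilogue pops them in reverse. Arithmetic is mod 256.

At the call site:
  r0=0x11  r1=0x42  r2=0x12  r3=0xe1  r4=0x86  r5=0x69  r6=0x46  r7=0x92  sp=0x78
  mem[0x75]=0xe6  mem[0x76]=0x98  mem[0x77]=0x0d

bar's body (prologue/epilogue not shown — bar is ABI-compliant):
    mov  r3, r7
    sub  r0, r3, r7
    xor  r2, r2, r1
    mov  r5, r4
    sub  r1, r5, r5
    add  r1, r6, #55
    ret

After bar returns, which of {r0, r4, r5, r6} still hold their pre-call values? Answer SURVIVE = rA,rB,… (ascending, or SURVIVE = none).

SURVIVE = r4,r5,r6

prologue: push r1 → mem[0x77]=0x42, sp=0x77
prologue: push r5 → mem[0x76]=0x69, sp=0x76
body[0] mov  r3, r7 → r3=0x92
body[1] sub  r0, r3, r7 → r0=0x00
body[2] xor  r2, r2, r1 → r2=0x50
body[3] mov  r5, r4 → r5=0x86
body[4] sub  r1, r5, r5 → r1=0x00
body[5] add  r1, r6, #55 → r1=0x7d
epilogue: pop r5=0x69, sp=0x77
epilogue: pop r1=0x42, sp=0x78
r0: caller-saved, written=True
r4: caller-saved, written=False
r5: callee-saved, written=True
r6: caller-saved, written=False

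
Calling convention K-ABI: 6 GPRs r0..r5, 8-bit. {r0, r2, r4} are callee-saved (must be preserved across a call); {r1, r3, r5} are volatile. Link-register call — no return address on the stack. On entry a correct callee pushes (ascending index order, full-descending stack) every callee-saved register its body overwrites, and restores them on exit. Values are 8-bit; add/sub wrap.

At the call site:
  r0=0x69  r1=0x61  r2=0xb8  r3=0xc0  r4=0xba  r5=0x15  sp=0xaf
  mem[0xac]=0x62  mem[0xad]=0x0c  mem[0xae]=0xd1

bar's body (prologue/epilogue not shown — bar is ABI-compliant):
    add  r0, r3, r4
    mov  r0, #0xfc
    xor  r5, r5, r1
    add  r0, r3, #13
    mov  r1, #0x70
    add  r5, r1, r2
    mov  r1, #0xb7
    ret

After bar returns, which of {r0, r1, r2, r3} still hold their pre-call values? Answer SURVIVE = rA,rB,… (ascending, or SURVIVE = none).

prologue: push r0 → mem[0xae]=0x69, sp=0xae
body[0] add  r0, r3, r4 → r0=0x7a
body[1] mov  r0, #0xfc → r0=0xfc
body[2] xor  r5, r5, r1 → r5=0x74
body[3] add  r0, r3, #13 → r0=0xcd
body[4] mov  r1, #0x70 → r1=0x70
body[5] add  r5, r1, r2 → r5=0x28
body[6] mov  r1, #0xb7 → r1=0xb7
epilogue: pop r0=0x69, sp=0xaf
r0: callee-saved, written=True
r1: caller-saved, written=True
r2: callee-saved, written=False
r3: caller-saved, written=False

SURVIVE = r0,r2,r3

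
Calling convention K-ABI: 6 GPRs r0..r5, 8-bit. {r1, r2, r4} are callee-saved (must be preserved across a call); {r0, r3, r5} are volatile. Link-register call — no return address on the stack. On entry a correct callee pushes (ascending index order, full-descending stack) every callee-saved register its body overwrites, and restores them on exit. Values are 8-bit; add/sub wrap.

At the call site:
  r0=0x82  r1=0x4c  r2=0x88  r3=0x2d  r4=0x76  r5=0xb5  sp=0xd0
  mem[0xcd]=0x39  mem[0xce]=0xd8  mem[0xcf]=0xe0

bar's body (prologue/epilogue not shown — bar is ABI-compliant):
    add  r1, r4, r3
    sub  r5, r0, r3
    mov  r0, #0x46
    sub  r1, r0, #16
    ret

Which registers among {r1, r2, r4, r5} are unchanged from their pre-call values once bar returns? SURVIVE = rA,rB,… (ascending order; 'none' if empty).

SURVIVE = r1,r2,r4

prologue: push r1 → mem[0xcf]=0x4c, sp=0xcf
body[0] add  r1, r4, r3 → r1=0xa3
body[1] sub  r5, r0, r3 → r5=0x55
body[2] mov  r0, #0x46 → r0=0x46
body[3] sub  r1, r0, #16 → r1=0x36
epilogue: pop r1=0x4c, sp=0xd0
r1: callee-saved, written=True
r2: callee-saved, written=False
r4: callee-saved, written=False
r5: caller-saved, written=True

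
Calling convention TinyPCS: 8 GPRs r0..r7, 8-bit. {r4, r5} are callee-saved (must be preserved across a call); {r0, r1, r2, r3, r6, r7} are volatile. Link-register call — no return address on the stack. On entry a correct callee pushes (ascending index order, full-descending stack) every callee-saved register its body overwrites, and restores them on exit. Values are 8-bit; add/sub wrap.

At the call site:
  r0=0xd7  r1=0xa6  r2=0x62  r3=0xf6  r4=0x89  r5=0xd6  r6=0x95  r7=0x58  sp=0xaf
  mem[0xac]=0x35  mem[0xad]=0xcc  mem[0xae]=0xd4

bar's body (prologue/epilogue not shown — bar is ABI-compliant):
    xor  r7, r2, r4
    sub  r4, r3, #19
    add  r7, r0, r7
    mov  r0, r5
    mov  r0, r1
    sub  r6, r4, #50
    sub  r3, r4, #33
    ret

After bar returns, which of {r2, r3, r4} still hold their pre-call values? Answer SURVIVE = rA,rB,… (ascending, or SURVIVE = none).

SURVIVE = r2,r4

prologue: push r4 → mem[0xae]=0x89, sp=0xae
body[0] xor  r7, r2, r4 → r7=0xeb
body[1] sub  r4, r3, #19 → r4=0xe3
body[2] add  r7, r0, r7 → r7=0xc2
body[3] mov  r0, r5 → r0=0xd6
body[4] mov  r0, r1 → r0=0xa6
body[5] sub  r6, r4, #50 → r6=0xb1
body[6] sub  r3, r4, #33 → r3=0xc2
epilogue: pop r4=0x89, sp=0xaf
r2: caller-saved, written=False
r3: caller-saved, written=True
r4: callee-saved, written=True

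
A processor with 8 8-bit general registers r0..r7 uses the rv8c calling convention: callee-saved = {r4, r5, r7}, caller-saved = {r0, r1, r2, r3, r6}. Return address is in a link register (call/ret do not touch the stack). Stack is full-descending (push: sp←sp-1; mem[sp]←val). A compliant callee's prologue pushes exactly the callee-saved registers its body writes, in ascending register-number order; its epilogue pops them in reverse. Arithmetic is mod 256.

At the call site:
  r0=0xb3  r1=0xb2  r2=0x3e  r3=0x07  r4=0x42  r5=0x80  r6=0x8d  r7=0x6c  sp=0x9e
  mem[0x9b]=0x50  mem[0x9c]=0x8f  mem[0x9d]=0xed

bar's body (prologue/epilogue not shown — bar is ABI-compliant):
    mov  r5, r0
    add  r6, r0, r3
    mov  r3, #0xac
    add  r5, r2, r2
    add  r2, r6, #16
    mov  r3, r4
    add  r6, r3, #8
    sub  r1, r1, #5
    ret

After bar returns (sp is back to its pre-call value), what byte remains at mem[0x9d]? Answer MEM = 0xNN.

MEM = 0x80

prologue: push r5 → mem[0x9d]=0x80, sp=0x9d
body[0] mov  r5, r0 → r5=0xb3
body[1] add  r6, r0, r3 → r6=0xba
body[2] mov  r3, #0xac → r3=0xac
body[3] add  r5, r2, r2 → r5=0x7c
body[4] add  r2, r6, #16 → r2=0xca
body[5] mov  r3, r4 → r3=0x42
body[6] add  r6, r3, #8 → r6=0x4a
body[7] sub  r1, r1, #5 → r1=0xad
epilogue: pop r5=0x80, sp=0x9e
prologue pushed ['r5'] at ['0x9d']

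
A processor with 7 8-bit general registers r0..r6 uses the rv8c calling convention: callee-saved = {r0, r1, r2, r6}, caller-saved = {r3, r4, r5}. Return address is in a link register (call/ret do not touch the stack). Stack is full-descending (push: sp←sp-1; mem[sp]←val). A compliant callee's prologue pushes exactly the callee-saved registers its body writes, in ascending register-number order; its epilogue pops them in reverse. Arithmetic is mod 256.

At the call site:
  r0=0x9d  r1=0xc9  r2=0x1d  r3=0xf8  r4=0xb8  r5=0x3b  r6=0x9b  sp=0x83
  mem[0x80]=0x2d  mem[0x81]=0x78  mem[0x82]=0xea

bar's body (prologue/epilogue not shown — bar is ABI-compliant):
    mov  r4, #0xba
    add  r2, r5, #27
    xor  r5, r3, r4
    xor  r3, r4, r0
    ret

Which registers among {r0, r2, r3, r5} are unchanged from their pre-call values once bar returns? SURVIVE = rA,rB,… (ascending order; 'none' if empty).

SURVIVE = r0,r2

prologue: push r2 -> mem[0x82]=0x1d, sp=0x82
body[0] mov  r4, #0xba -> r4=0xba
body[1] add  r2, r5, #27 -> r2=0x56
body[2] xor  r5, r3, r4 -> r5=0x42
body[3] xor  r3, r4, r0 -> r3=0x27
epilogue: pop r2=0x1d, sp=0x83
r0: callee-saved, written=False
r2: callee-saved, written=True
r3: caller-saved, written=True
r5: caller-saved, written=True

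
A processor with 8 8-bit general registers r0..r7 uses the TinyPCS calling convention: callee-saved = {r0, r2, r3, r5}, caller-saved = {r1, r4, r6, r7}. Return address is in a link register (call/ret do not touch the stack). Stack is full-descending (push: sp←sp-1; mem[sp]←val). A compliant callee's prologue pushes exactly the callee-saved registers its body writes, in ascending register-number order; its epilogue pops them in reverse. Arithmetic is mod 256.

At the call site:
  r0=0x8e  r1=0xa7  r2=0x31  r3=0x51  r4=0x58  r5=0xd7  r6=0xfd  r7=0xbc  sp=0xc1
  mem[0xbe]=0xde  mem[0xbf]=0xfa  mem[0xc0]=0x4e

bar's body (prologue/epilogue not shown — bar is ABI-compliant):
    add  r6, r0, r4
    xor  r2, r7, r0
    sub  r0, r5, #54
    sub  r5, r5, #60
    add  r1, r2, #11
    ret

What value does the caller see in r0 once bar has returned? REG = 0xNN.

prologue: push r0 -> mem[0xc0]=0x8e, sp=0xc0
prologue: push r2 -> mem[0xbf]=0x31, sp=0xbf
prologue: push r5 -> mem[0xbe]=0xd7, sp=0xbe
body[0] add  r6, r0, r4 -> r6=0xe6
body[1] xor  r2, r7, r0 -> r2=0x32
body[2] sub  r0, r5, #54 -> r0=0xa1
body[3] sub  r5, r5, #60 -> r5=0x9b
body[4] add  r1, r2, #11 -> r1=0x3d
epilogue: pop r5=0xd7, sp=0xbf
epilogue: pop r2=0x31, sp=0xc0
epilogue: pop r0=0x8e, sp=0xc1
r0 is callee-saved -> restored

REG = 0x8e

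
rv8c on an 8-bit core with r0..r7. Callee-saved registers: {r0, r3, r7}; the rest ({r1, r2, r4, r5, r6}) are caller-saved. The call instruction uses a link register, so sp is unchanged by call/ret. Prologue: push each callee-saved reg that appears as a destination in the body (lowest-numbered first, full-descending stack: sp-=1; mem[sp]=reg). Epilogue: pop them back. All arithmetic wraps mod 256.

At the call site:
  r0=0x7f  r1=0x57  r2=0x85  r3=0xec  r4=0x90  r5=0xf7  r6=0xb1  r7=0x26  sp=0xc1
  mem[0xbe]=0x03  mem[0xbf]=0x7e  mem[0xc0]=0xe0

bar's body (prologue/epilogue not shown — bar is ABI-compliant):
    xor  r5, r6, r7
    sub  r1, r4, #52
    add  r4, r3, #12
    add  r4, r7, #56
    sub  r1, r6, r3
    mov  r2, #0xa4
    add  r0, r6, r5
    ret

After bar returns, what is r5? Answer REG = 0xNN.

prologue: push r0 → mem[0xc0]=0x7f, sp=0xc0
body[0] xor  r5, r6, r7 → r5=0x97
body[1] sub  r1, r4, #52 → r1=0x5c
body[2] add  r4, r3, #12 → r4=0xf8
body[3] add  r4, r7, #56 → r4=0x5e
body[4] sub  r1, r6, r3 → r1=0xc5
body[5] mov  r2, #0xa4 → r2=0xa4
body[6] add  r0, r6, r5 → r0=0x48
epilogue: pop r0=0x7f, sp=0xc1
r5 is caller-saved → body value

REG = 0x97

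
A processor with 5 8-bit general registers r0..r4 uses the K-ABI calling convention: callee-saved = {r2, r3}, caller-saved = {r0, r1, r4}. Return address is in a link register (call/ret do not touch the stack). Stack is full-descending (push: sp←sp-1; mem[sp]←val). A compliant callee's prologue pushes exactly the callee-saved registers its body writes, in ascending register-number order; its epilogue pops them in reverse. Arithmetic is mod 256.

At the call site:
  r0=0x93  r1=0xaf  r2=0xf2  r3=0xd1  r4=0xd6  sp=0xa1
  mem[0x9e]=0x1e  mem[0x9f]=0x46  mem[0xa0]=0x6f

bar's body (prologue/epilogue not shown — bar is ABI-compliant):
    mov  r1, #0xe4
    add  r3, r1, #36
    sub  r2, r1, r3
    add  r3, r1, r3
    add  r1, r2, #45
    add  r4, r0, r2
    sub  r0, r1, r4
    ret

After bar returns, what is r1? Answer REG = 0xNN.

REG = 0x09

prologue: push r2 -> mem[0xa0]=0xf2, sp=0xa0
prologue: push r3 -> mem[0x9f]=0xd1, sp=0x9f
body[0] mov  r1, #0xe4 -> r1=0xe4
body[1] add  r3, r1, #36 -> r3=0x08
body[2] sub  r2, r1, r3 -> r2=0xdc
body[3] add  r3, r1, r3 -> r3=0xec
body[4] add  r1, r2, #45 -> r1=0x09
body[5] add  r4, r0, r2 -> r4=0x6f
body[6] sub  r0, r1, r4 -> r0=0x9a
epilogue: pop r3=0xd1, sp=0xa0
epilogue: pop r2=0xf2, sp=0xa1
r1 is caller-saved -> body value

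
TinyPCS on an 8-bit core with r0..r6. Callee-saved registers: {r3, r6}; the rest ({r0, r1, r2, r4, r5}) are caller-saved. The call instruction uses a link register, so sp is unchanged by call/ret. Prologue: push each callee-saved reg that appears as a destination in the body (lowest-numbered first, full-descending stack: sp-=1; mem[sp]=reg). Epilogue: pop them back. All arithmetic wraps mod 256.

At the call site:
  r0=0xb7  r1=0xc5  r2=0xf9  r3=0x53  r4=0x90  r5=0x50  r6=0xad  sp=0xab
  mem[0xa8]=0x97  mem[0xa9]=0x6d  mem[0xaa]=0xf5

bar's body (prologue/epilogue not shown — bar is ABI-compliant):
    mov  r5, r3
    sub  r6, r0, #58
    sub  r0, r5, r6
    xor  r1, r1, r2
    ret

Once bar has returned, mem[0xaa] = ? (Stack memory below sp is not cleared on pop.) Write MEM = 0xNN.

MEM = 0xad

prologue: push r6 → mem[0xaa]=0xad, sp=0xaa
body[0] mov  r5, r3 → r5=0x53
body[1] sub  r6, r0, #58 → r6=0x7d
body[2] sub  r0, r5, r6 → r0=0xd6
body[3] xor  r1, r1, r2 → r1=0x3c
epilogue: pop r6=0xad, sp=0xab
prologue pushed ['r6'] at ['0xaa']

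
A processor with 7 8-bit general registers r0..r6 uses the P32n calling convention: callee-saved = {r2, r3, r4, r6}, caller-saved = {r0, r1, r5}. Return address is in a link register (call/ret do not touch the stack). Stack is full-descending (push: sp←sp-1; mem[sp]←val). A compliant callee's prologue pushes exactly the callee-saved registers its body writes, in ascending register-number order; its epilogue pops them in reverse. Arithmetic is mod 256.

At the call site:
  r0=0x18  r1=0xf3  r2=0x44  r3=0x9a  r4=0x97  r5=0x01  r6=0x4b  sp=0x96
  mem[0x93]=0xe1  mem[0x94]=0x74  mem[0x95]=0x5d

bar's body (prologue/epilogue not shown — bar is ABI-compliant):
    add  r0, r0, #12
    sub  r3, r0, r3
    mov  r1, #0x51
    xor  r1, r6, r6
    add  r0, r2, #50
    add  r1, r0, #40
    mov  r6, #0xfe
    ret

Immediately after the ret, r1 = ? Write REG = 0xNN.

prologue: push r3 → mem[0x95]=0x9a, sp=0x95
prologue: push r6 → mem[0x94]=0x4b, sp=0x94
body[0] add  r0, r0, #12 → r0=0x24
body[1] sub  r3, r0, r3 → r3=0x8a
body[2] mov  r1, #0x51 → r1=0x51
body[3] xor  r1, r6, r6 → r1=0x00
body[4] add  r0, r2, #50 → r0=0x76
body[5] add  r1, r0, #40 → r1=0x9e
body[6] mov  r6, #0xfe → r6=0xfe
epilogue: pop r6=0x4b, sp=0x95
epilogue: pop r3=0x9a, sp=0x96
r1 is caller-saved → body value

REG = 0x9e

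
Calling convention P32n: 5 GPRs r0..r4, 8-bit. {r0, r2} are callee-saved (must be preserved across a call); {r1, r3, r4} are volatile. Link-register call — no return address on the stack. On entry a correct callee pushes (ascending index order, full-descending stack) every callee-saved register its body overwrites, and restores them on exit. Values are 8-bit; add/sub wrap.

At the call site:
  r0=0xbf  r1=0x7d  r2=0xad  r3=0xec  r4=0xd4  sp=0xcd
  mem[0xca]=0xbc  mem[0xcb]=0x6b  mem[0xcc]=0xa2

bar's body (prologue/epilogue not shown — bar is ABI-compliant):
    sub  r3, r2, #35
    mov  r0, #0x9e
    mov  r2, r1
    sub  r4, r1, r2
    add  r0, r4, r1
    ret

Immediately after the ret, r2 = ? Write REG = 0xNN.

prologue: push r0 -> mem[0xcc]=0xbf, sp=0xcc
prologue: push r2 -> mem[0xcb]=0xad, sp=0xcb
body[0] sub  r3, r2, #35 -> r3=0x8a
body[1] mov  r0, #0x9e -> r0=0x9e
body[2] mov  r2, r1 -> r2=0x7d
body[3] sub  r4, r1, r2 -> r4=0x00
body[4] add  r0, r4, r1 -> r0=0x7d
epilogue: pop r2=0xad, sp=0xcc
epilogue: pop r0=0xbf, sp=0xcd
r2 is callee-saved -> restored

REG = 0xad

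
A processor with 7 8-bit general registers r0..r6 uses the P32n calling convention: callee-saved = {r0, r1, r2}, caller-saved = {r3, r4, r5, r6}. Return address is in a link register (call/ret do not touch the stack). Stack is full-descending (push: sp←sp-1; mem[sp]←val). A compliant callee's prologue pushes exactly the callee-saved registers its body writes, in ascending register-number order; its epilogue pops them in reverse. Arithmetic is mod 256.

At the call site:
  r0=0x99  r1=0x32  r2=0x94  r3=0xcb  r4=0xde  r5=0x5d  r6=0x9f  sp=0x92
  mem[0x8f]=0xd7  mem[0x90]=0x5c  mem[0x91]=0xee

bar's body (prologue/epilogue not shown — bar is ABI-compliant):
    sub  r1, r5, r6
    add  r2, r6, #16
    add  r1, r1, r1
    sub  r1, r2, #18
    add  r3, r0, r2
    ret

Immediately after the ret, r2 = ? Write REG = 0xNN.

REG = 0x94

prologue: push r1 → mem[0x91]=0x32, sp=0x91
prologue: push r2 → mem[0x90]=0x94, sp=0x90
body[0] sub  r1, r5, r6 → r1=0xbe
body[1] add  r2, r6, #16 → r2=0xaf
body[2] add  r1, r1, r1 → r1=0x7c
body[3] sub  r1, r2, #18 → r1=0x9d
body[4] add  r3, r0, r2 → r3=0x48
epilogue: pop r2=0x94, sp=0x91
epilogue: pop r1=0x32, sp=0x92
r2 is callee-saved → restored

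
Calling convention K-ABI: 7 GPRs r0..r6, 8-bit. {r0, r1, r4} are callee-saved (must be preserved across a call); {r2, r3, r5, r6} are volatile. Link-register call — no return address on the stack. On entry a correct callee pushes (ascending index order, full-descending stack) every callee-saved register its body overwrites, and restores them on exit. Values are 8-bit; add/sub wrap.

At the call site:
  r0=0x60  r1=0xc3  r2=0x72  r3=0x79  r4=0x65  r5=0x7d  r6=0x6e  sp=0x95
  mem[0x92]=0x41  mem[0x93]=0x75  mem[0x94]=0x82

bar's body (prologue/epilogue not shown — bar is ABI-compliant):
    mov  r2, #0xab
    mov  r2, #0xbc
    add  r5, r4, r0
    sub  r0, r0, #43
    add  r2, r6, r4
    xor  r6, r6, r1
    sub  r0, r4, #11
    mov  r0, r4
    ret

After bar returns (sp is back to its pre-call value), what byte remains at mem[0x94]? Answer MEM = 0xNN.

prologue: push r0 → mem[0x94]=0x60, sp=0x94
body[0] mov  r2, #0xab → r2=0xab
body[1] mov  r2, #0xbc → r2=0xbc
body[2] add  r5, r4, r0 → r5=0xc5
body[3] sub  r0, r0, #43 → r0=0x35
body[4] add  r2, r6, r4 → r2=0xd3
body[5] xor  r6, r6, r1 → r6=0xad
body[6] sub  r0, r4, #11 → r0=0x5a
body[7] mov  r0, r4 → r0=0x65
epilogue: pop r0=0x60, sp=0x95
prologue pushed ['r0'] at ['0x94']

MEM = 0x60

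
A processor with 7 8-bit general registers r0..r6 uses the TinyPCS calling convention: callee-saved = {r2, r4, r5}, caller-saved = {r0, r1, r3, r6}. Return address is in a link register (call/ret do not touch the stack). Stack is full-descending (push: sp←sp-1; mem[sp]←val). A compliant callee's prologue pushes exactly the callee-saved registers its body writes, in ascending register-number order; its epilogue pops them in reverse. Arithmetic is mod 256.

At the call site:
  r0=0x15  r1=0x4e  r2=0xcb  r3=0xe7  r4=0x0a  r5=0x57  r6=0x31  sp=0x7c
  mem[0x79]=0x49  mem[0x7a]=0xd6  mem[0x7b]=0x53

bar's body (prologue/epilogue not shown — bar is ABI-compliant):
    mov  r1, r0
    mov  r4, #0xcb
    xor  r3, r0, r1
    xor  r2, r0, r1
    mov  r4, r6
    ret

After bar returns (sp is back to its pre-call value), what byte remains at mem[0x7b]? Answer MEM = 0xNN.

MEM = 0xcb

prologue: push r2 → mem[0x7b]=0xcb, sp=0x7b
prologue: push r4 → mem[0x7a]=0x0a, sp=0x7a
body[0] mov  r1, r0 → r1=0x15
body[1] mov  r4, #0xcb → r4=0xcb
body[2] xor  r3, r0, r1 → r3=0x00
body[3] xor  r2, r0, r1 → r2=0x00
body[4] mov  r4, r6 → r4=0x31
epilogue: pop r4=0x0a, sp=0x7b
epilogue: pop r2=0xcb, sp=0x7c
prologue pushed ['r2', 'r4'] at ['0x7b', '0x7a']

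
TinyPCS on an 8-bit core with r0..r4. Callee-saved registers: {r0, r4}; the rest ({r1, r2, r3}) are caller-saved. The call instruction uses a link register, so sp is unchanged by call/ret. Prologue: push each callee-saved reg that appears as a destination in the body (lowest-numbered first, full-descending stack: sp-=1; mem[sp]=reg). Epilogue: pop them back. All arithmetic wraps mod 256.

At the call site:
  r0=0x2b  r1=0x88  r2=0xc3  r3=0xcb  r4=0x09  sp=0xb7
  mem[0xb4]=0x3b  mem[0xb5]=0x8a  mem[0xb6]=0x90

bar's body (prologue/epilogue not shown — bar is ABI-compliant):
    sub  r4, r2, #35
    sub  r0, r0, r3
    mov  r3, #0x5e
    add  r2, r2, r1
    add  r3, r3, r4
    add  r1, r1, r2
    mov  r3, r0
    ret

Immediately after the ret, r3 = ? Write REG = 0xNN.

prologue: push r0 -> mem[0xb6]=0x2b, sp=0xb6
prologue: push r4 -> mem[0xb5]=0x09, sp=0xb5
body[0] sub  r4, r2, #35 -> r4=0xa0
body[1] sub  r0, r0, r3 -> r0=0x60
body[2] mov  r3, #0x5e -> r3=0x5e
body[3] add  r2, r2, r1 -> r2=0x4b
body[4] add  r3, r3, r4 -> r3=0xfe
body[5] add  r1, r1, r2 -> r1=0xd3
body[6] mov  r3, r0 -> r3=0x60
epilogue: pop r4=0x09, sp=0xb6
epilogue: pop r0=0x2b, sp=0xb7
r3 is caller-saved -> body value

REG = 0x60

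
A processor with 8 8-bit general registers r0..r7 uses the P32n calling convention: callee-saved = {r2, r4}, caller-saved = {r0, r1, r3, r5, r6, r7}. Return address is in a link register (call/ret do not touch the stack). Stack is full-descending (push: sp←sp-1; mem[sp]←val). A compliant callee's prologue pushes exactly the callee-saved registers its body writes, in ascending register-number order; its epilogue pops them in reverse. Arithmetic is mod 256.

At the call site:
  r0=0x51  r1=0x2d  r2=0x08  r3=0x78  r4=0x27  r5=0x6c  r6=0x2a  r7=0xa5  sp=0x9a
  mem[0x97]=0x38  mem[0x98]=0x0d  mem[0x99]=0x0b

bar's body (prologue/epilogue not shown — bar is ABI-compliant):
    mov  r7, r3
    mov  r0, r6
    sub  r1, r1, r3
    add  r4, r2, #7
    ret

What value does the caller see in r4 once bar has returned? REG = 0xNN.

REG = 0x27

prologue: push r4 -> mem[0x99]=0x27, sp=0x99
body[0] mov  r7, r3 -> r7=0x78
body[1] mov  r0, r6 -> r0=0x2a
body[2] sub  r1, r1, r3 -> r1=0xb5
body[3] add  r4, r2, #7 -> r4=0x0f
epilogue: pop r4=0x27, sp=0x9a
r4 is callee-saved -> restored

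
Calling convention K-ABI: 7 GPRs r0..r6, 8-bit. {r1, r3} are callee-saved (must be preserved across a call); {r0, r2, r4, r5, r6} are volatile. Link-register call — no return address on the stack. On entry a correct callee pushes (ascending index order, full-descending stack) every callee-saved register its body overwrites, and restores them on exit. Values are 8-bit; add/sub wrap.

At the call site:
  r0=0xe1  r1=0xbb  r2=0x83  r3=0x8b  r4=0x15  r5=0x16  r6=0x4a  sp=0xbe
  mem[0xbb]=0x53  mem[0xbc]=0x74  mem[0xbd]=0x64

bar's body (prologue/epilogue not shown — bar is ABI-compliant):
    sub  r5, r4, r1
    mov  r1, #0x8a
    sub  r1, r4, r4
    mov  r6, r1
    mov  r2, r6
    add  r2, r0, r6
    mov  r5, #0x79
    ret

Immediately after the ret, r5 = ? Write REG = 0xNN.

REG = 0x79

prologue: push r1 → mem[0xbd]=0xbb, sp=0xbd
body[0] sub  r5, r4, r1 → r5=0x5a
body[1] mov  r1, #0x8a → r1=0x8a
body[2] sub  r1, r4, r4 → r1=0x00
body[3] mov  r6, r1 → r6=0x00
body[4] mov  r2, r6 → r2=0x00
body[5] add  r2, r0, r6 → r2=0xe1
body[6] mov  r5, #0x79 → r5=0x79
epilogue: pop r1=0xbb, sp=0xbe
r5 is caller-saved → body value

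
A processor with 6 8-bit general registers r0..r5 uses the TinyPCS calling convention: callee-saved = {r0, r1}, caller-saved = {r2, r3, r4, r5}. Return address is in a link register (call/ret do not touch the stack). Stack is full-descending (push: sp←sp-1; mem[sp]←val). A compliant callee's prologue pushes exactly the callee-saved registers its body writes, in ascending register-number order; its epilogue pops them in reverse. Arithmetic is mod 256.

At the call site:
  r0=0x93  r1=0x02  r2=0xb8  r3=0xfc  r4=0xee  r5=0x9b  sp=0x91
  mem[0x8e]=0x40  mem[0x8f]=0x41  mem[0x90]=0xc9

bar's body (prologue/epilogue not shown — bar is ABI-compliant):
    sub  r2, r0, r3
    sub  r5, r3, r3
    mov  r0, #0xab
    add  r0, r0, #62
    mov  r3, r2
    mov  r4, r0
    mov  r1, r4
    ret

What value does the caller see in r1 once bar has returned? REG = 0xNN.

prologue: push r0 → mem[0x90]=0x93, sp=0x90
prologue: push r1 → mem[0x8f]=0x02, sp=0x8f
body[0] sub  r2, r0, r3 → r2=0x97
body[1] sub  r5, r3, r3 → r5=0x00
body[2] mov  r0, #0xab → r0=0xab
body[3] add  r0, r0, #62 → r0=0xe9
body[4] mov  r3, r2 → r3=0x97
body[5] mov  r4, r0 → r4=0xe9
body[6] mov  r1, r4 → r1=0xe9
epilogue: pop r1=0x02, sp=0x90
epilogue: pop r0=0x93, sp=0x91
r1 is callee-saved → restored

REG = 0x02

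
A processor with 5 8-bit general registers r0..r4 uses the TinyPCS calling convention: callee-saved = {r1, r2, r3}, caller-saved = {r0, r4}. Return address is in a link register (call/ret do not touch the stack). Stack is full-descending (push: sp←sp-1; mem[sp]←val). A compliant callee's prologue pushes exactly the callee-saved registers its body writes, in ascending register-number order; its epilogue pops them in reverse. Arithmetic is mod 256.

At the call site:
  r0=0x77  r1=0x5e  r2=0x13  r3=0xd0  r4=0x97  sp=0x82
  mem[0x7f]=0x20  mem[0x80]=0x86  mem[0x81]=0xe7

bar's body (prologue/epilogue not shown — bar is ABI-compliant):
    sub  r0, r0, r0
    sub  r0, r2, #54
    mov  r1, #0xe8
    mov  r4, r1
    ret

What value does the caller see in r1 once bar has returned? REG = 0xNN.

prologue: push r1 -> mem[0x81]=0x5e, sp=0x81
body[0] sub  r0, r0, r0 -> r0=0x00
body[1] sub  r0, r2, #54 -> r0=0xdd
body[2] mov  r1, #0xe8 -> r1=0xe8
body[3] mov  r4, r1 -> r4=0xe8
epilogue: pop r1=0x5e, sp=0x82
r1 is callee-saved -> restored

REG = 0x5e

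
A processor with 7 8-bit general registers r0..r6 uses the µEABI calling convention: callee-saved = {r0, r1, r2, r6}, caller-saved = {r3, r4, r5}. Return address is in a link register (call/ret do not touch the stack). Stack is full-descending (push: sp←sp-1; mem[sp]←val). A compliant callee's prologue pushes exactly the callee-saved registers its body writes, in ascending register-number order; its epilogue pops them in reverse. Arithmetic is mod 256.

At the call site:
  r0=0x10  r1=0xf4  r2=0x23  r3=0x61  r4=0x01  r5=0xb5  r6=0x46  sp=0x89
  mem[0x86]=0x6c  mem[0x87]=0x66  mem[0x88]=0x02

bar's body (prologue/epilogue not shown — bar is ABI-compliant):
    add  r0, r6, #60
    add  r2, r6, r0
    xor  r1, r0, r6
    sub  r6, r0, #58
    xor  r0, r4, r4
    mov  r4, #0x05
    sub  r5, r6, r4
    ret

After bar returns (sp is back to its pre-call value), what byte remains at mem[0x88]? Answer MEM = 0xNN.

prologue: push r0 → mem[0x88]=0x10, sp=0x88
prologue: push r1 → mem[0x87]=0xf4, sp=0x87
prologue: push r2 → mem[0x86]=0x23, sp=0x86
prologue: push r6 → mem[0x85]=0x46, sp=0x85
body[0] add  r0, r6, #60 → r0=0x82
body[1] add  r2, r6, r0 → r2=0xc8
body[2] xor  r1, r0, r6 → r1=0xc4
body[3] sub  r6, r0, #58 → r6=0x48
body[4] xor  r0, r4, r4 → r0=0x00
body[5] mov  r4, #0x05 → r4=0x05
body[6] sub  r5, r6, r4 → r5=0x43
epilogue: pop r6=0x46, sp=0x86
epilogue: pop r2=0x23, sp=0x87
epilogue: pop r1=0xf4, sp=0x88
epilogue: pop r0=0x10, sp=0x89
prologue pushed ['r0', 'r1', 'r2', 'r6'] at ['0x88', '0x87', '0x86', '0x85']

MEM = 0x10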